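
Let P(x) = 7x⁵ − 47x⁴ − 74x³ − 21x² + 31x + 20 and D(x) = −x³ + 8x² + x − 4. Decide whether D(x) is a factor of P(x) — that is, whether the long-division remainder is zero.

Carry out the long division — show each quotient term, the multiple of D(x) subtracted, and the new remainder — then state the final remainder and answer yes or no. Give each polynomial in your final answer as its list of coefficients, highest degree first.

R = [0], so D(x) is a factor of P(x). yes

Step 1: lead(7x⁵ − 47x⁴ − 74x³ − 21x² + 31x + 20) ÷ lead(D) = 7x⁵ ÷ −x³ = −7x². Subtract (−7x²)·D = 7x⁵ − 56x⁴ − 7x³ + 28x². Remainder: 9x⁴ − 67x³ − 49x² + 31x + 20.
Step 2: lead(9x⁴ − 67x³ − 49x² + 31x + 20) ÷ lead(D) = 9x⁴ ÷ −x³ = −9x. Subtract (−9x)·D = 9x⁴ − 72x³ − 9x² + 36x. Remainder: 5x³ − 40x² − 5x + 20.
Step 3: lead(5x³ − 40x² − 5x + 20) ÷ lead(D) = 5x³ ÷ −x³ = −5. Subtract (−5)·D = 5x³ − 40x² − 5x + 20. Remainder: 0.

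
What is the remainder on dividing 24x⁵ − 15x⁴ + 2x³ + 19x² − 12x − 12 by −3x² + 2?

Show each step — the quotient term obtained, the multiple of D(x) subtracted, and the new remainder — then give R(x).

R(x) = −6

Step 1: lead(24x⁵ − 15x⁴ + 2x³ + 19x² − 12x − 12) ÷ lead(D) = 24x⁵ ÷ −3x² = −8x³. Subtract (−8x³)·D = 24x⁵ − 16x³. Remainder: −15x⁴ + 18x³ + 19x² − 12x − 12.
Step 2: lead(−15x⁴ + 18x³ + 19x² − 12x − 12) ÷ lead(D) = −15x⁴ ÷ −3x² = 5x². Subtract (5x²)·D = −15x⁴ + 10x². Remainder: 18x³ + 9x² − 12x − 12.
Step 3: lead(18x³ + 9x² − 12x − 12) ÷ lead(D) = 18x³ ÷ −3x² = −6x. Subtract (−6x)·D = 18x³ − 12x. Remainder: 9x² − 12.
Step 4: lead(9x² − 12) ÷ lead(D) = 9x² ÷ −3x² = −3. Subtract (−3)·D = 9x² − 6. Remainder: −6.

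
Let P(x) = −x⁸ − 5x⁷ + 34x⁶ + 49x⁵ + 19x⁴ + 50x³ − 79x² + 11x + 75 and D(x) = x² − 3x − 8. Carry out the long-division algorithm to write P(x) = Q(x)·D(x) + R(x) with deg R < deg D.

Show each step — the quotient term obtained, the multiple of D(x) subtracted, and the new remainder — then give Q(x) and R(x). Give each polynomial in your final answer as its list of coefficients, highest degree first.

Q = [-1, -8, 2, -9, 8, 2, -9]; R = [3]

Step 1: lead(−x⁸ − 5x⁷ + 34x⁶ + 49x⁵ + 19x⁴ + 50x³ − 79x² + 11x + 75) ÷ lead(D) = −x⁸ ÷ x² = −x⁶. Subtract (−x⁶)·D = −x⁸ + 3x⁷ + 8x⁶. Remainder: −8x⁷ + 26x⁶ + 49x⁵ + 19x⁴ + 50x³ − 79x² + 11x + 75.
Step 2: lead(−8x⁷ + 26x⁶ + 49x⁵ + 19x⁴ + 50x³ − 79x² + 11x + 75) ÷ lead(D) = −8x⁷ ÷ x² = −8x⁵. Subtract (−8x⁵)·D = −8x⁷ + 24x⁶ + 64x⁵. Remainder: 2x⁶ − 15x⁵ + 19x⁴ + 50x³ − 79x² + 11x + 75.
Step 3: lead(2x⁶ − 15x⁵ + 19x⁴ + 50x³ − 79x² + 11x + 75) ÷ lead(D) = 2x⁶ ÷ x² = 2x⁴. Subtract (2x⁴)·D = 2x⁶ − 6x⁵ − 16x⁴. Remainder: −9x⁵ + 35x⁴ + 50x³ − 79x² + 11x + 75.
Step 4: lead(−9x⁵ + 35x⁴ + 50x³ − 79x² + 11x + 75) ÷ lead(D) = −9x⁵ ÷ x² = −9x³. Subtract (−9x³)·D = −9x⁵ + 27x⁴ + 72x³. Remainder: 8x⁴ − 22x³ − 79x² + 11x + 75.
Step 5: lead(8x⁴ − 22x³ − 79x² + 11x + 75) ÷ lead(D) = 8x⁴ ÷ x² = 8x². Subtract (8x²)·D = 8x⁴ − 24x³ − 64x². Remainder: 2x³ − 15x² + 11x + 75.
Step 6: lead(2x³ − 15x² + 11x + 75) ÷ lead(D) = 2x³ ÷ x² = 2x. Subtract (2x)·D = 2x³ − 6x² − 16x. Remainder: −9x² + 27x + 75.
Step 7: lead(−9x² + 27x + 75) ÷ lead(D) = −9x² ÷ x² = −9. Subtract (−9)·D = −9x² + 27x + 72. Remainder: 3.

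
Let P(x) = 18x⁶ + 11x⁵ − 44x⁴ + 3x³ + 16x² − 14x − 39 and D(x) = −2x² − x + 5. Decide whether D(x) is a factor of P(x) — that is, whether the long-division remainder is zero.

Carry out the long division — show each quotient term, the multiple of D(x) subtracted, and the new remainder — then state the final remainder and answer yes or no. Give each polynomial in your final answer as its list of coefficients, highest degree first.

Step 1: lead(18x⁶ + 11x⁵ − 44x⁴ + 3x³ + 16x² − 14x − 39) ÷ lead(D) = 18x⁶ ÷ −2x² = −9x⁴. Subtract (−9x⁴)·D = 18x⁶ + 9x⁵ − 45x⁴. Remainder: 2x⁵ + x⁴ + 3x³ + 16x² − 14x − 39.
Step 2: lead(2x⁵ + x⁴ + 3x³ + 16x² − 14x − 39) ÷ lead(D) = 2x⁵ ÷ −2x² = −x³. Subtract (−x³)·D = 2x⁵ + x⁴ − 5x³. Remainder: 8x³ + 16x² − 14x − 39.
Step 3: lead(8x³ + 16x² − 14x − 39) ÷ lead(D) = 8x³ ÷ −2x² = −4x. Subtract (−4x)·D = 8x³ + 4x² − 20x. Remainder: 12x² + 6x − 39.
Step 4: lead(12x² + 6x − 39) ÷ lead(D) = 12x² ÷ −2x² = −6. Subtract (−6)·D = 12x² + 6x − 30. Remainder: −9.

R = [-9], so D(x) is not a factor of P(x). no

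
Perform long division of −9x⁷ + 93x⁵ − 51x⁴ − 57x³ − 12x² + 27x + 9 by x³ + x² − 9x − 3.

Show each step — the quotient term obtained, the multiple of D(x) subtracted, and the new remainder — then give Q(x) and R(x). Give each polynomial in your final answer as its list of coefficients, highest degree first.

Step 1: lead(−9x⁷ + 93x⁵ − 51x⁴ − 57x³ − 12x² + 27x + 9) ÷ lead(D) = −9x⁷ ÷ x³ = −9x⁴. Subtract (−9x⁴)·D = −9x⁷ − 9x⁶ + 81x⁵ + 27x⁴. Remainder: 9x⁶ + 12x⁵ − 78x⁴ − 57x³ − 12x² + 27x + 9.
Step 2: lead(9x⁶ + 12x⁵ − 78x⁴ − 57x³ − 12x² + 27x + 9) ÷ lead(D) = 9x⁶ ÷ x³ = 9x³. Subtract (9x³)·D = 9x⁶ + 9x⁵ − 81x⁴ − 27x³. Remainder: 3x⁵ + 3x⁴ − 30x³ − 12x² + 27x + 9.
Step 3: lead(3x⁵ + 3x⁴ − 30x³ − 12x² + 27x + 9) ÷ lead(D) = 3x⁵ ÷ x³ = 3x². Subtract (3x²)·D = 3x⁵ + 3x⁴ − 27x³ − 9x². Remainder: −3x³ − 3x² + 27x + 9.
Step 4: lead(−3x³ − 3x² + 27x + 9) ÷ lead(D) = −3x³ ÷ x³ = −3. Subtract (−3)·D = −3x³ − 3x² + 27x + 9. Remainder: 0.

Q = [-9, 9, 3, 0, -3]; R = [0]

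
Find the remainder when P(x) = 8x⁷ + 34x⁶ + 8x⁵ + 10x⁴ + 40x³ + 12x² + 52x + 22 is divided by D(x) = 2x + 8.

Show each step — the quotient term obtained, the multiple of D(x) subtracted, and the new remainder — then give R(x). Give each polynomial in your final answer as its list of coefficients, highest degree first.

Step 1: lead(8x⁷ + 34x⁶ + 8x⁵ + 10x⁴ + 40x³ + 12x² + 52x + 22) ÷ lead(D) = 8x⁷ ÷ 2x = 4x⁶. Subtract (4x⁶)·D = 8x⁷ + 32x⁶. Remainder: 2x⁶ + 8x⁵ + 10x⁴ + 40x³ + 12x² + 52x + 22.
Step 2: lead(2x⁶ + 8x⁵ + 10x⁴ + 40x³ + 12x² + 52x + 22) ÷ lead(D) = 2x⁶ ÷ 2x = x⁵. Subtract (x⁵)·D = 2x⁶ + 8x⁵. Remainder: 10x⁴ + 40x³ + 12x² + 52x + 22.
Step 3: lead(10x⁴ + 40x³ + 12x² + 52x + 22) ÷ lead(D) = 10x⁴ ÷ 2x = 5x³. Subtract (5x³)·D = 10x⁴ + 40x³. Remainder: 12x² + 52x + 22.
Step 4: lead(12x² + 52x + 22) ÷ lead(D) = 12x² ÷ 2x = 6x. Subtract (6x)·D = 12x² + 48x. Remainder: 4x + 22.
Step 5: lead(4x + 22) ÷ lead(D) = 4x ÷ 2x = 2. Subtract (2)·D = 4x + 16. Remainder: 6.

R = [6]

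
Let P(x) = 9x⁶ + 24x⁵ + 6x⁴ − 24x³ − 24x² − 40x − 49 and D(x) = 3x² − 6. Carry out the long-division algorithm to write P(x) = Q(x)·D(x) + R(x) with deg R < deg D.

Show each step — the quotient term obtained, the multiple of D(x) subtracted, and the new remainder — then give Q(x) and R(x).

Step 1: lead(9x⁶ + 24x⁵ + 6x⁴ − 24x³ − 24x² − 40x − 49) ÷ lead(D) = 9x⁶ ÷ 3x² = 3x⁴. Subtract (3x⁴)·D = 9x⁶ − 18x⁴. Remainder: 24x⁵ + 24x⁴ − 24x³ − 24x² − 40x − 49.
Step 2: lead(24x⁵ + 24x⁴ − 24x³ − 24x² − 40x − 49) ÷ lead(D) = 24x⁵ ÷ 3x² = 8x³. Subtract (8x³)·D = 24x⁵ − 48x³. Remainder: 24x⁴ + 24x³ − 24x² − 40x − 49.
Step 3: lead(24x⁴ + 24x³ − 24x² − 40x − 49) ÷ lead(D) = 24x⁴ ÷ 3x² = 8x². Subtract (8x²)·D = 24x⁴ − 48x². Remainder: 24x³ + 24x² − 40x − 49.
Step 4: lead(24x³ + 24x² − 40x − 49) ÷ lead(D) = 24x³ ÷ 3x² = 8x. Subtract (8x)·D = 24x³ − 48x. Remainder: 24x² + 8x − 49.
Step 5: lead(24x² + 8x − 49) ÷ lead(D) = 24x² ÷ 3x² = 8. Subtract (8)·D = 24x² − 48. Remainder: 8x − 1.

Q(x) = 3x⁴ + 8x³ + 8x² + 8x + 8; R(x) = 8x − 1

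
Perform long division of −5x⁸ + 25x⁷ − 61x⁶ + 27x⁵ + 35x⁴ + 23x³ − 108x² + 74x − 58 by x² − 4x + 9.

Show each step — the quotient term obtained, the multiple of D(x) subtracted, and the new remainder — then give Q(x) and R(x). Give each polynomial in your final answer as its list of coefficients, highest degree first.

Step 1: lead(−5x⁸ + 25x⁷ − 61x⁶ + 27x⁵ + 35x⁴ + 23x³ − 108x² + 74x − 58) ÷ lead(D) = −5x⁸ ÷ x² = −5x⁶. Subtract (−5x⁶)·D = −5x⁸ + 20x⁷ − 45x⁶. Remainder: 5x⁷ − 16x⁶ + 27x⁵ + 35x⁴ + 23x³ − 108x² + 74x − 58.
Step 2: lead(5x⁷ − 16x⁶ + 27x⁵ + 35x⁴ + 23x³ − 108x² + 74x − 58) ÷ lead(D) = 5x⁷ ÷ x² = 5x⁵. Subtract (5x⁵)·D = 5x⁷ − 20x⁶ + 45x⁵. Remainder: 4x⁶ − 18x⁵ + 35x⁴ + 23x³ − 108x² + 74x − 58.
Step 3: lead(4x⁶ − 18x⁵ + 35x⁴ + 23x³ − 108x² + 74x − 58) ÷ lead(D) = 4x⁶ ÷ x² = 4x⁴. Subtract (4x⁴)·D = 4x⁶ − 16x⁵ + 36x⁴. Remainder: −2x⁵ − x⁴ + 23x³ − 108x² + 74x − 58.
Step 4: lead(−2x⁵ − x⁴ + 23x³ − 108x² + 74x − 58) ÷ lead(D) = −2x⁵ ÷ x² = −2x³. Subtract (−2x³)·D = −2x⁵ + 8x⁴ − 18x³. Remainder: −9x⁴ + 41x³ − 108x² + 74x − 58.
Step 5: lead(−9x⁴ + 41x³ − 108x² + 74x − 58) ÷ lead(D) = −9x⁴ ÷ x² = −9x². Subtract (−9x²)·D = −9x⁴ + 36x³ − 81x². Remainder: 5x³ − 27x² + 74x − 58.
Step 6: lead(5x³ − 27x² + 74x − 58) ÷ lead(D) = 5x³ ÷ x² = 5x. Subtract (5x)·D = 5x³ − 20x² + 45x. Remainder: −7x² + 29x − 58.
Step 7: lead(−7x² + 29x − 58) ÷ lead(D) = −7x² ÷ x² = −7. Subtract (−7)·D = −7x² + 28x − 63. Remainder: x + 5.

Q = [-5, 5, 4, -2, -9, 5, -7]; R = [1, 5]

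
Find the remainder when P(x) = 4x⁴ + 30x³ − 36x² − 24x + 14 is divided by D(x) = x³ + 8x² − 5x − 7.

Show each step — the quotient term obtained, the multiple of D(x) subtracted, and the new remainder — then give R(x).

R(x) = −6x

Step 1: lead(4x⁴ + 30x³ − 36x² − 24x + 14) ÷ lead(D) = 4x⁴ ÷ x³ = 4x. Subtract (4x)·D = 4x⁴ + 32x³ − 20x² − 28x. Remainder: −2x³ − 16x² + 4x + 14.
Step 2: lead(−2x³ − 16x² + 4x + 14) ÷ lead(D) = −2x³ ÷ x³ = −2. Subtract (−2)·D = −2x³ − 16x² + 10x + 14. Remainder: −6x.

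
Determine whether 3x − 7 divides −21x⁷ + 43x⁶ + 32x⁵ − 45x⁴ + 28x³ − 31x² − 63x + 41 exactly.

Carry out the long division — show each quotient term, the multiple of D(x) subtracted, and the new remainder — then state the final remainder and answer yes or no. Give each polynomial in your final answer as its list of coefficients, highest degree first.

R = [-8], so D(x) is not a factor of P(x). no

Step 1: lead(−21x⁷ + 43x⁶ + 32x⁵ − 45x⁴ + 28x³ − 31x² − 63x + 41) ÷ lead(D) = −21x⁷ ÷ 3x = −7x⁶. Subtract (−7x⁶)·D = −21x⁷ + 49x⁶. Remainder: −6x⁶ + 32x⁵ − 45x⁴ + 28x³ − 31x² − 63x + 41.
Step 2: lead(−6x⁶ + 32x⁵ − 45x⁴ + 28x³ − 31x² − 63x + 41) ÷ lead(D) = −6x⁶ ÷ 3x = −2x⁵. Subtract (−2x⁵)·D = −6x⁶ + 14x⁵. Remainder: 18x⁵ − 45x⁴ + 28x³ − 31x² − 63x + 41.
Step 3: lead(18x⁵ − 45x⁴ + 28x³ − 31x² − 63x + 41) ÷ lead(D) = 18x⁵ ÷ 3x = 6x⁴. Subtract (6x⁴)·D = 18x⁵ − 42x⁴. Remainder: −3x⁴ + 28x³ − 31x² − 63x + 41.
Step 4: lead(−3x⁴ + 28x³ − 31x² − 63x + 41) ÷ lead(D) = −3x⁴ ÷ 3x = −x³. Subtract (−x³)·D = −3x⁴ + 7x³. Remainder: 21x³ − 31x² − 63x + 41.
Step 5: lead(21x³ − 31x² − 63x + 41) ÷ lead(D) = 21x³ ÷ 3x = 7x². Subtract (7x²)·D = 21x³ − 49x². Remainder: 18x² − 63x + 41.
Step 6: lead(18x² − 63x + 41) ÷ lead(D) = 18x² ÷ 3x = 6x. Subtract (6x)·D = 18x² − 42x. Remainder: −21x + 41.
Step 7: lead(−21x + 41) ÷ lead(D) = −21x ÷ 3x = −7. Subtract (−7)·D = −21x + 49. Remainder: −8.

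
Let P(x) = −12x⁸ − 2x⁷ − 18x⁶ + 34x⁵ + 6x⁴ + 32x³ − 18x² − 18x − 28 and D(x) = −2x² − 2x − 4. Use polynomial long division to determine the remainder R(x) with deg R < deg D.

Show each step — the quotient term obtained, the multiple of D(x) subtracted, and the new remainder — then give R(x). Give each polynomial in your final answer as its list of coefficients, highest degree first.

Step 1: lead(−12x⁸ − 2x⁷ − 18x⁶ + 34x⁵ + 6x⁴ + 32x³ − 18x² − 18x − 28) ÷ lead(D) = −12x⁸ ÷ −2x² = 6x⁶. Subtract (6x⁶)·D = −12x⁸ − 12x⁷ − 24x⁶. Remainder: 10x⁷ + 6x⁶ + 34x⁵ + 6x⁴ + 32x³ − 18x² − 18x − 28.
Step 2: lead(10x⁷ + 6x⁶ + 34x⁵ + 6x⁴ + 32x³ − 18x² − 18x − 28) ÷ lead(D) = 10x⁷ ÷ −2x² = −5x⁵. Subtract (−5x⁵)·D = 10x⁷ + 10x⁶ + 20x⁵. Remainder: −4x⁶ + 14x⁵ + 6x⁴ + 32x³ − 18x² − 18x − 28.
Step 3: lead(−4x⁶ + 14x⁵ + 6x⁴ + 32x³ − 18x² − 18x − 28) ÷ lead(D) = −4x⁶ ÷ −2x² = 2x⁴. Subtract (2x⁴)·D = −4x⁶ − 4x⁵ − 8x⁴. Remainder: 18x⁵ + 14x⁴ + 32x³ − 18x² − 18x − 28.
Step 4: lead(18x⁵ + 14x⁴ + 32x³ − 18x² − 18x − 28) ÷ lead(D) = 18x⁵ ÷ −2x² = −9x³. Subtract (−9x³)·D = 18x⁵ + 18x⁴ + 36x³. Remainder: −4x⁴ − 4x³ − 18x² − 18x − 28.
Step 5: lead(−4x⁴ − 4x³ − 18x² − 18x − 28) ÷ lead(D) = −4x⁴ ÷ −2x² = 2x². Subtract (2x²)·D = −4x⁴ − 4x³ − 8x². Remainder: −10x² − 18x − 28.
Step 6: lead(−10x² − 18x − 28) ÷ lead(D) = −10x² ÷ −2x² = 5. Subtract (5)·D = −10x² − 10x − 20. Remainder: −8x − 8.

R = [-8, -8]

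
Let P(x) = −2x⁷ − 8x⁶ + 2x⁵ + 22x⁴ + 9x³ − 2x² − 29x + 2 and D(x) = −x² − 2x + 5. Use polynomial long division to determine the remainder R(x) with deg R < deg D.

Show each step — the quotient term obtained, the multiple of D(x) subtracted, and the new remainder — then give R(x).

Step 1: lead(−2x⁷ − 8x⁶ + 2x⁵ + 22x⁴ + 9x³ − 2x² − 29x + 2) ÷ lead(D) = −2x⁷ ÷ −x² = 2x⁵. Subtract (2x⁵)·D = −2x⁷ − 4x⁶ + 10x⁵. Remainder: −4x⁶ − 8x⁵ + 22x⁴ + 9x³ − 2x² − 29x + 2.
Step 2: lead(−4x⁶ − 8x⁵ + 22x⁴ + 9x³ − 2x² − 29x + 2) ÷ lead(D) = −4x⁶ ÷ −x² = 4x⁴. Subtract (4x⁴)·D = −4x⁶ − 8x⁵ + 20x⁴. Remainder: 2x⁴ + 9x³ − 2x² − 29x + 2.
Step 3: lead(2x⁴ + 9x³ − 2x² − 29x + 2) ÷ lead(D) = 2x⁴ ÷ −x² = −2x². Subtract (−2x²)·D = 2x⁴ + 4x³ − 10x². Remainder: 5x³ + 8x² − 29x + 2.
Step 4: lead(5x³ + 8x² − 29x + 2) ÷ lead(D) = 5x³ ÷ −x² = −5x. Subtract (−5x)·D = 5x³ + 10x² − 25x. Remainder: −2x² − 4x + 2.
Step 5: lead(−2x² − 4x + 2) ÷ lead(D) = −2x² ÷ −x² = 2. Subtract (2)·D = −2x² − 4x + 10. Remainder: −8.

R(x) = −8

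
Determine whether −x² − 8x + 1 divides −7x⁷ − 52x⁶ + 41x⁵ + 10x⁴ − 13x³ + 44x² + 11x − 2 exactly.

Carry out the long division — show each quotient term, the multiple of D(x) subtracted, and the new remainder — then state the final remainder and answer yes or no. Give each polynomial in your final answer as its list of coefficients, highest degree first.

Step 1: lead(−7x⁷ − 52x⁶ + 41x⁵ + 10x⁴ − 13x³ + 44x² + 11x − 2) ÷ lead(D) = −7x⁷ ÷ −x² = 7x⁵. Subtract (7x⁵)·D = −7x⁷ − 56x⁶ + 7x⁵. Remainder: 4x⁶ + 34x⁵ + 10x⁴ − 13x³ + 44x² + 11x − 2.
Step 2: lead(4x⁶ + 34x⁵ + 10x⁴ − 13x³ + 44x² + 11x − 2) ÷ lead(D) = 4x⁶ ÷ −x² = −4x⁴. Subtract (−4x⁴)·D = 4x⁶ + 32x⁵ − 4x⁴. Remainder: 2x⁵ + 14x⁴ − 13x³ + 44x² + 11x − 2.
Step 3: lead(2x⁵ + 14x⁴ − 13x³ + 44x² + 11x − 2) ÷ lead(D) = 2x⁵ ÷ −x² = −2x³. Subtract (−2x³)·D = 2x⁵ + 16x⁴ − 2x³. Remainder: −2x⁴ − 11x³ + 44x² + 11x − 2.
Step 4: lead(−2x⁴ − 11x³ + 44x² + 11x − 2) ÷ lead(D) = −2x⁴ ÷ −x² = 2x². Subtract (2x²)·D = −2x⁴ − 16x³ + 2x². Remainder: 5x³ + 42x² + 11x − 2.
Step 5: lead(5x³ + 42x² + 11x − 2) ÷ lead(D) = 5x³ ÷ −x² = −5x. Subtract (−5x)·D = 5x³ + 40x² − 5x. Remainder: 2x² + 16x − 2.
Step 6: lead(2x² + 16x − 2) ÷ lead(D) = 2x² ÷ −x² = −2. Subtract (−2)·D = 2x² + 16x − 2. Remainder: 0.

R = [0], so D(x) is a factor of P(x). yes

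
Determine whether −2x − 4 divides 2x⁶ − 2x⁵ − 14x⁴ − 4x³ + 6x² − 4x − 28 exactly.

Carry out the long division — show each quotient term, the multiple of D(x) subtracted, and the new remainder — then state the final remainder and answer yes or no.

R(x) = 4, so D(x) is not a factor of P(x). no

Step 1: lead(2x⁶ − 2x⁵ − 14x⁴ − 4x³ + 6x² − 4x − 28) ÷ lead(D) = 2x⁶ ÷ −2x = −x⁵. Subtract (−x⁵)·D = 2x⁶ + 4x⁵. Remainder: −6x⁵ − 14x⁴ − 4x³ + 6x² − 4x − 28.
Step 2: lead(−6x⁵ − 14x⁴ − 4x³ + 6x² − 4x − 28) ÷ lead(D) = −6x⁵ ÷ −2x = 3x⁴. Subtract (3x⁴)·D = −6x⁵ − 12x⁴. Remainder: −2x⁴ − 4x³ + 6x² − 4x − 28.
Step 3: lead(−2x⁴ − 4x³ + 6x² − 4x − 28) ÷ lead(D) = −2x⁴ ÷ −2x = x³. Subtract (x³)·D = −2x⁴ − 4x³. Remainder: 6x² − 4x − 28.
Step 4: lead(6x² − 4x − 28) ÷ lead(D) = 6x² ÷ −2x = −3x. Subtract (−3x)·D = 6x² + 12x. Remainder: −16x − 28.
Step 5: lead(−16x − 28) ÷ lead(D) = −16x ÷ −2x = 8. Subtract (8)·D = −16x − 32. Remainder: 4.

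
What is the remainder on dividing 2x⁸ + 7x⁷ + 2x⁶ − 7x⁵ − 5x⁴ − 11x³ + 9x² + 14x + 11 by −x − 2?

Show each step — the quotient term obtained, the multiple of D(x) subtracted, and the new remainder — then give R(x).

R(x) = −5

Step 1: lead(2x⁸ + 7x⁷ + 2x⁶ − 7x⁵ − 5x⁴ − 11x³ + 9x² + 14x + 11) ÷ lead(D) = 2x⁸ ÷ −x = −2x⁷. Subtract (−2x⁷)·D = 2x⁸ + 4x⁷. Remainder: 3x⁷ + 2x⁶ − 7x⁵ − 5x⁴ − 11x³ + 9x² + 14x + 11.
Step 2: lead(3x⁷ + 2x⁶ − 7x⁵ − 5x⁴ − 11x³ + 9x² + 14x + 11) ÷ lead(D) = 3x⁷ ÷ −x = −3x⁶. Subtract (−3x⁶)·D = 3x⁷ + 6x⁶. Remainder: −4x⁶ − 7x⁵ − 5x⁴ − 11x³ + 9x² + 14x + 11.
Step 3: lead(−4x⁶ − 7x⁵ − 5x⁴ − 11x³ + 9x² + 14x + 11) ÷ lead(D) = −4x⁶ ÷ −x = 4x⁵. Subtract (4x⁵)·D = −4x⁶ − 8x⁵. Remainder: x⁵ − 5x⁴ − 11x³ + 9x² + 14x + 11.
Step 4: lead(x⁵ − 5x⁴ − 11x³ + 9x² + 14x + 11) ÷ lead(D) = x⁵ ÷ −x = −x⁴. Subtract (−x⁴)·D = x⁵ + 2x⁴. Remainder: −7x⁴ − 11x³ + 9x² + 14x + 11.
Step 5: lead(−7x⁴ − 11x³ + 9x² + 14x + 11) ÷ lead(D) = −7x⁴ ÷ −x = 7x³. Subtract (7x³)·D = −7x⁴ − 14x³. Remainder: 3x³ + 9x² + 14x + 11.
Step 6: lead(3x³ + 9x² + 14x + 11) ÷ lead(D) = 3x³ ÷ −x = −3x². Subtract (−3x²)·D = 3x³ + 6x². Remainder: 3x² + 14x + 11.
Step 7: lead(3x² + 14x + 11) ÷ lead(D) = 3x² ÷ −x = −3x. Subtract (−3x)·D = 3x² + 6x. Remainder: 8x + 11.
Step 8: lead(8x + 11) ÷ lead(D) = 8x ÷ −x = −8. Subtract (−8)·D = 8x + 16. Remainder: −5.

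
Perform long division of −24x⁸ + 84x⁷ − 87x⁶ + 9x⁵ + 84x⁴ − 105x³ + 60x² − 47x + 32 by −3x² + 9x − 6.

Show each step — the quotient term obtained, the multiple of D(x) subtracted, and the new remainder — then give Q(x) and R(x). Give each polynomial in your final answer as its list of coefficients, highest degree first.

Step 1: lead(−24x⁸ + 84x⁷ − 87x⁶ + 9x⁵ + 84x⁴ − 105x³ + 60x² − 47x + 32) ÷ lead(D) = −24x⁸ ÷ −3x² = 8x⁶. Subtract (8x⁶)·D = −24x⁸ + 72x⁷ − 48x⁶. Remainder: 12x⁷ − 39x⁶ + 9x⁵ + 84x⁴ − 105x³ + 60x² − 47x + 32.
Step 2: lead(12x⁷ − 39x⁶ + 9x⁵ + 84x⁴ − 105x³ + 60x² − 47x + 32) ÷ lead(D) = 12x⁷ ÷ −3x² = −4x⁵. Subtract (−4x⁵)·D = 12x⁷ − 36x⁶ + 24x⁵. Remainder: −3x⁶ − 15x⁵ + 84x⁴ − 105x³ + 60x² − 47x + 32.
Step 3: lead(−3x⁶ − 15x⁵ + 84x⁴ − 105x³ + 60x² − 47x + 32) ÷ lead(D) = −3x⁶ ÷ −3x² = x⁴. Subtract (x⁴)·D = −3x⁶ + 9x⁵ − 6x⁴. Remainder: −24x⁵ + 90x⁴ − 105x³ + 60x² − 47x + 32.
Step 4: lead(−24x⁵ + 90x⁴ − 105x³ + 60x² − 47x + 32) ÷ lead(D) = −24x⁵ ÷ −3x² = 8x³. Subtract (8x³)·D = −24x⁵ + 72x⁴ − 48x³. Remainder: 18x⁴ − 57x³ + 60x² − 47x + 32.
Step 5: lead(18x⁴ − 57x³ + 60x² − 47x + 32) ÷ lead(D) = 18x⁴ ÷ −3x² = −6x². Subtract (−6x²)·D = 18x⁴ − 54x³ + 36x². Remainder: −3x³ + 24x² − 47x + 32.
Step 6: lead(−3x³ + 24x² − 47x + 32) ÷ lead(D) = −3x³ ÷ −3x² = x. Subtract (x)·D = −3x³ + 9x² − 6x. Remainder: 15x² − 41x + 32.
Step 7: lead(15x² − 41x + 32) ÷ lead(D) = 15x² ÷ −3x² = −5. Subtract (−5)·D = 15x² − 45x + 30. Remainder: 4x + 2.

Q = [8, -4, 1, 8, -6, 1, -5]; R = [4, 2]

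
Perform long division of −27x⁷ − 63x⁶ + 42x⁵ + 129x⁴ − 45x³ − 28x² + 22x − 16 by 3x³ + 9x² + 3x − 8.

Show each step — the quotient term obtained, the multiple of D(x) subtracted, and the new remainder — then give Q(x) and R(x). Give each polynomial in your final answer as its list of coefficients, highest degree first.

Step 1: lead(−27x⁷ − 63x⁶ + 42x⁵ + 129x⁴ − 45x³ − 28x² + 22x − 16) ÷ lead(D) = −27x⁷ ÷ 3x³ = −9x⁴. Subtract (−9x⁴)·D = −27x⁷ − 81x⁶ − 27x⁵ + 72x⁴. Remainder: 18x⁶ + 69x⁵ + 57x⁴ − 45x³ − 28x² + 22x − 16.
Step 2: lead(18x⁶ + 69x⁵ + 57x⁴ − 45x³ − 28x² + 22x − 16) ÷ lead(D) = 18x⁶ ÷ 3x³ = 6x³. Subtract (6x³)·D = 18x⁶ + 54x⁵ + 18x⁴ − 48x³. Remainder: 15x⁵ + 39x⁴ + 3x³ − 28x² + 22x − 16.
Step 3: lead(15x⁵ + 39x⁴ + 3x³ − 28x² + 22x − 16) ÷ lead(D) = 15x⁵ ÷ 3x³ = 5x². Subtract (5x²)·D = 15x⁵ + 45x⁴ + 15x³ − 40x². Remainder: −6x⁴ − 12x³ + 12x² + 22x − 16.
Step 4: lead(−6x⁴ − 12x³ + 12x² + 22x − 16) ÷ lead(D) = −6x⁴ ÷ 3x³ = −2x. Subtract (−2x)·D = −6x⁴ − 18x³ − 6x² + 16x. Remainder: 6x³ + 18x² + 6x − 16.
Step 5: lead(6x³ + 18x² + 6x − 16) ÷ lead(D) = 6x³ ÷ 3x³ = 2. Subtract (2)·D = 6x³ + 18x² + 6x − 16. Remainder: 0.

Q = [-9, 6, 5, -2, 2]; R = [0]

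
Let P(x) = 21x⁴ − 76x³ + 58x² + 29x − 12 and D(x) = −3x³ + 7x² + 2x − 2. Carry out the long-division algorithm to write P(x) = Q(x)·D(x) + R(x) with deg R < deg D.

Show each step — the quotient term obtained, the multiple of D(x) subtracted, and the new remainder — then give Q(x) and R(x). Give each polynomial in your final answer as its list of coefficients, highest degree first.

Step 1: lead(21x⁴ − 76x³ + 58x² + 29x − 12) ÷ lead(D) = 21x⁴ ÷ −3x³ = −7x. Subtract (−7x)·D = 21x⁴ − 49x³ − 14x² + 14x. Remainder: −27x³ + 72x² + 15x − 12.
Step 2: lead(−27x³ + 72x² + 15x − 12) ÷ lead(D) = −27x³ ÷ −3x³ = 9. Subtract (9)·D = −27x³ + 63x² + 18x − 18. Remainder: 9x² − 3x + 6.

Q = [-7, 9]; R = [9, -3, 6]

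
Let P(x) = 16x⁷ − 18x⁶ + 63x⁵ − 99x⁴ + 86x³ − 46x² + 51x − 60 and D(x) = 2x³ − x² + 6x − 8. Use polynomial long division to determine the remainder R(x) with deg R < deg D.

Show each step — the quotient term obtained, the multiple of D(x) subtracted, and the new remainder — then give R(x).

Step 1: lead(16x⁷ − 18x⁶ + 63x⁵ − 99x⁴ + 86x³ − 46x² + 51x − 60) ÷ lead(D) = 16x⁷ ÷ 2x³ = 8x⁴. Subtract (8x⁴)·D = 16x⁷ − 8x⁶ + 48x⁵ − 64x⁴. Remainder: −10x⁶ + 15x⁵ − 35x⁴ + 86x³ − 46x² + 51x − 60.
Step 2: lead(−10x⁶ + 15x⁵ − 35x⁴ + 86x³ − 46x² + 51x − 60) ÷ lead(D) = −10x⁶ ÷ 2x³ = −5x³. Subtract (−5x³)·D = −10x⁶ + 5x⁵ − 30x⁴ + 40x³. Remainder: 10x⁵ − 5x⁴ + 46x³ − 46x² + 51x − 60.
Step 3: lead(10x⁵ − 5x⁴ + 46x³ − 46x² + 51x − 60) ÷ lead(D) = 10x⁵ ÷ 2x³ = 5x². Subtract (5x²)·D = 10x⁵ − 5x⁴ + 30x³ − 40x². Remainder: 16x³ − 6x² + 51x − 60.
Step 4: lead(16x³ − 6x² + 51x − 60) ÷ lead(D) = 16x³ ÷ 2x³ = 8. Subtract (8)·D = 16x³ − 8x² + 48x − 64. Remainder: 2x² + 3x + 4.

R(x) = 2x² + 3x + 4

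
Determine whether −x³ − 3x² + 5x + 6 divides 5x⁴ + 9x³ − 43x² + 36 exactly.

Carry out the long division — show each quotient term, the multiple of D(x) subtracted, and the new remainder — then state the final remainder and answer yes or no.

R(x) = 0, so D(x) is a factor of P(x). yes

Step 1: lead(5x⁴ + 9x³ − 43x² + 36) ÷ lead(D) = 5x⁴ ÷ −x³ = −5x. Subtract (−5x)·D = 5x⁴ + 15x³ − 25x² − 30x. Remainder: −6x³ − 18x² + 30x + 36.
Step 2: lead(−6x³ − 18x² + 30x + 36) ÷ lead(D) = −6x³ ÷ −x³ = 6. Subtract (6)·D = −6x³ − 18x² + 30x + 36. Remainder: 0.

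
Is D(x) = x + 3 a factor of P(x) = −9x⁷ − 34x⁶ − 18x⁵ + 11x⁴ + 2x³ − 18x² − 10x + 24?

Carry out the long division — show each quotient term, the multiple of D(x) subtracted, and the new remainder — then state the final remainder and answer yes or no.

Step 1: lead(−9x⁷ − 34x⁶ − 18x⁵ + 11x⁴ + 2x³ − 18x² − 10x + 24) ÷ lead(D) = −9x⁷ ÷ x = −9x⁶. Subtract (−9x⁶)·D = −9x⁷ − 27x⁶. Remainder: −7x⁶ − 18x⁵ + 11x⁴ + 2x³ − 18x² − 10x + 24.
Step 2: lead(−7x⁶ − 18x⁵ + 11x⁴ + 2x³ − 18x² − 10x + 24) ÷ lead(D) = −7x⁶ ÷ x = −7x⁵. Subtract (−7x⁵)·D = −7x⁶ − 21x⁵. Remainder: 3x⁵ + 11x⁴ + 2x³ − 18x² − 10x + 24.
Step 3: lead(3x⁵ + 11x⁴ + 2x³ − 18x² − 10x + 24) ÷ lead(D) = 3x⁵ ÷ x = 3x⁴. Subtract (3x⁴)·D = 3x⁵ + 9x⁴. Remainder: 2x⁴ + 2x³ − 18x² − 10x + 24.
Step 4: lead(2x⁴ + 2x³ − 18x² − 10x + 24) ÷ lead(D) = 2x⁴ ÷ x = 2x³. Subtract (2x³)·D = 2x⁴ + 6x³. Remainder: −4x³ − 18x² − 10x + 24.
Step 5: lead(−4x³ − 18x² − 10x + 24) ÷ lead(D) = −4x³ ÷ x = −4x². Subtract (−4x²)·D = −4x³ − 12x². Remainder: −6x² − 10x + 24.
Step 6: lead(−6x² − 10x + 24) ÷ lead(D) = −6x² ÷ x = −6x. Subtract (−6x)·D = −6x² − 18x. Remainder: 8x + 24.
Step 7: lead(8x + 24) ÷ lead(D) = 8x ÷ x = 8. Subtract (8)·D = 8x + 24. Remainder: 0.

R(x) = 0, so D(x) is a factor of P(x). yes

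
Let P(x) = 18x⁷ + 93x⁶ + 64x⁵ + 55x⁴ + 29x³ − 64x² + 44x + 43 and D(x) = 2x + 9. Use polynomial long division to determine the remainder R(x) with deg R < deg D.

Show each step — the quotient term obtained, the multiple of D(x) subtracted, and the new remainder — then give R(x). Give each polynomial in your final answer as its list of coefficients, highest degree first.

R = [7]

Step 1: lead(18x⁷ + 93x⁶ + 64x⁵ + 55x⁴ + 29x³ − 64x² + 44x + 43) ÷ lead(D) = 18x⁷ ÷ 2x = 9x⁶. Subtract (9x⁶)·D = 18x⁷ + 81x⁶. Remainder: 12x⁶ + 64x⁵ + 55x⁴ + 29x³ − 64x² + 44x + 43.
Step 2: lead(12x⁶ + 64x⁵ + 55x⁴ + 29x³ − 64x² + 44x + 43) ÷ lead(D) = 12x⁶ ÷ 2x = 6x⁵. Subtract (6x⁵)·D = 12x⁶ + 54x⁵. Remainder: 10x⁵ + 55x⁴ + 29x³ − 64x² + 44x + 43.
Step 3: lead(10x⁵ + 55x⁴ + 29x³ − 64x² + 44x + 43) ÷ lead(D) = 10x⁵ ÷ 2x = 5x⁴. Subtract (5x⁴)·D = 10x⁵ + 45x⁴. Remainder: 10x⁴ + 29x³ − 64x² + 44x + 43.
Step 4: lead(10x⁴ + 29x³ − 64x² + 44x + 43) ÷ lead(D) = 10x⁴ ÷ 2x = 5x³. Subtract (5x³)·D = 10x⁴ + 45x³. Remainder: −16x³ − 64x² + 44x + 43.
Step 5: lead(−16x³ − 64x² + 44x + 43) ÷ lead(D) = −16x³ ÷ 2x = −8x². Subtract (−8x²)·D = −16x³ − 72x². Remainder: 8x² + 44x + 43.
Step 6: lead(8x² + 44x + 43) ÷ lead(D) = 8x² ÷ 2x = 4x. Subtract (4x)·D = 8x² + 36x. Remainder: 8x + 43.
Step 7: lead(8x + 43) ÷ lead(D) = 8x ÷ 2x = 4. Subtract (4)·D = 8x + 36. Remainder: 7.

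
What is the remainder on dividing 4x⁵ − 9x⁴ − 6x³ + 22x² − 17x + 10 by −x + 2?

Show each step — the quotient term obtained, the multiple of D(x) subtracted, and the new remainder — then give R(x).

R(x) = 0

Step 1: lead(4x⁵ − 9x⁴ − 6x³ + 22x² − 17x + 10) ÷ lead(D) = 4x⁵ ÷ −x = −4x⁴. Subtract (−4x⁴)·D = 4x⁵ − 8x⁴. Remainder: −x⁴ − 6x³ + 22x² − 17x + 10.
Step 2: lead(−x⁴ − 6x³ + 22x² − 17x + 10) ÷ lead(D) = −x⁴ ÷ −x = x³. Subtract (x³)·D = −x⁴ + 2x³. Remainder: −8x³ + 22x² − 17x + 10.
Step 3: lead(−8x³ + 22x² − 17x + 10) ÷ lead(D) = −8x³ ÷ −x = 8x². Subtract (8x²)·D = −8x³ + 16x². Remainder: 6x² − 17x + 10.
Step 4: lead(6x² − 17x + 10) ÷ lead(D) = 6x² ÷ −x = −6x. Subtract (−6x)·D = 6x² − 12x. Remainder: −5x + 10.
Step 5: lead(−5x + 10) ÷ lead(D) = −5x ÷ −x = 5. Subtract (5)·D = −5x + 10. Remainder: 0.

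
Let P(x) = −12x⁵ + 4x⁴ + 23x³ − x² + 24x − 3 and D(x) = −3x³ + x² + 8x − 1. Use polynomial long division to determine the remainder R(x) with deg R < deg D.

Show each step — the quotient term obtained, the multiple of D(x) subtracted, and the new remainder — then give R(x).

R(x) = 0

Step 1: lead(−12x⁵ + 4x⁴ + 23x³ − x² + 24x − 3) ÷ lead(D) = −12x⁵ ÷ −3x³ = 4x². Subtract (4x²)·D = −12x⁵ + 4x⁴ + 32x³ − 4x². Remainder: −9x³ + 3x² + 24x − 3.
Step 2: lead(−9x³ + 3x² + 24x − 3) ÷ lead(D) = −9x³ ÷ −3x³ = 3. Subtract (3)·D = −9x³ + 3x² + 24x − 3. Remainder: 0.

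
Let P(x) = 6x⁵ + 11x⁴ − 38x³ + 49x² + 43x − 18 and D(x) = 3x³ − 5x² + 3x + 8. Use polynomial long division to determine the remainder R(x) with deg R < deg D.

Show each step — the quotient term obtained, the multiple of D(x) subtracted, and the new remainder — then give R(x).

Step 1: lead(6x⁵ + 11x⁴ − 38x³ + 49x² + 43x − 18) ÷ lead(D) = 6x⁵ ÷ 3x³ = 2x². Subtract (2x²)·D = 6x⁵ − 10x⁴ + 6x³ + 16x². Remainder: 21x⁴ − 44x³ + 33x² + 43x − 18.
Step 2: lead(21x⁴ − 44x³ + 33x² + 43x − 18) ÷ lead(D) = 21x⁴ ÷ 3x³ = 7x. Subtract (7x)·D = 21x⁴ − 35x³ + 21x² + 56x. Remainder: −9x³ + 12x² − 13x − 18.
Step 3: lead(−9x³ + 12x² − 13x − 18) ÷ lead(D) = −9x³ ÷ 3x³ = −3. Subtract (−3)·D = −9x³ + 15x² − 9x − 24. Remainder: −3x² − 4x + 6.

R(x) = −3x² − 4x + 6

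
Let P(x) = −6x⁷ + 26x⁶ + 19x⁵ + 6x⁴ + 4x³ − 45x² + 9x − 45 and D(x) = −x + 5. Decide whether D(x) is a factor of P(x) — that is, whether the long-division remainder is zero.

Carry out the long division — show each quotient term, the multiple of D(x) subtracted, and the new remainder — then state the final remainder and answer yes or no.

Step 1: lead(−6x⁷ + 26x⁶ + 19x⁵ + 6x⁴ + 4x³ − 45x² + 9x − 45) ÷ lead(D) = −6x⁷ ÷ −x = 6x⁶. Subtract (6x⁶)·D = −6x⁷ + 30x⁶. Remainder: −4x⁶ + 19x⁵ + 6x⁴ + 4x³ − 45x² + 9x − 45.
Step 2: lead(−4x⁶ + 19x⁵ + 6x⁴ + 4x³ − 45x² + 9x − 45) ÷ lead(D) = −4x⁶ ÷ −x = 4x⁵. Subtract (4x⁵)·D = −4x⁶ + 20x⁵. Remainder: −x⁵ + 6x⁴ + 4x³ − 45x² + 9x − 45.
Step 3: lead(−x⁵ + 6x⁴ + 4x³ − 45x² + 9x − 45) ÷ lead(D) = −x⁵ ÷ −x = x⁴. Subtract (x⁴)·D = −x⁵ + 5x⁴. Remainder: x⁴ + 4x³ − 45x² + 9x − 45.
Step 4: lead(x⁴ + 4x³ − 45x² + 9x − 45) ÷ lead(D) = x⁴ ÷ −x = −x³. Subtract (−x³)·D = x⁴ − 5x³. Remainder: 9x³ − 45x² + 9x − 45.
Step 5: lead(9x³ − 45x² + 9x − 45) ÷ lead(D) = 9x³ ÷ −x = −9x². Subtract (−9x²)·D = 9x³ − 45x². Remainder: 9x − 45.
Step 6: lead(9x − 45) ÷ lead(D) = 9x ÷ −x = −9. Subtract (−9)·D = 9x − 45. Remainder: 0.

R(x) = 0, so D(x) is a factor of P(x). yes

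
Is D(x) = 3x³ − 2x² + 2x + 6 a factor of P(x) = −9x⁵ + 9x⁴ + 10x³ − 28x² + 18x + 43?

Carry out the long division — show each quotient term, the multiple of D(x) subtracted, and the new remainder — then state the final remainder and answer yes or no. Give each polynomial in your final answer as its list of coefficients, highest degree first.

Step 1: lead(−9x⁵ + 9x⁴ + 10x³ − 28x² + 18x + 43) ÷ lead(D) = −9x⁵ ÷ 3x³ = −3x². Subtract (−3x²)·D = −9x⁵ + 6x⁴ − 6x³ − 18x². Remainder: 3x⁴ + 16x³ − 10x² + 18x + 43.
Step 2: lead(3x⁴ + 16x³ − 10x² + 18x + 43) ÷ lead(D) = 3x⁴ ÷ 3x³ = x. Subtract (x)·D = 3x⁴ − 2x³ + 2x² + 6x. Remainder: 18x³ − 12x² + 12x + 43.
Step 3: lead(18x³ − 12x² + 12x + 43) ÷ lead(D) = 18x³ ÷ 3x³ = 6. Subtract (6)·D = 18x³ − 12x² + 12x + 36. Remainder: 7.

R = [7], so D(x) is not a factor of P(x). no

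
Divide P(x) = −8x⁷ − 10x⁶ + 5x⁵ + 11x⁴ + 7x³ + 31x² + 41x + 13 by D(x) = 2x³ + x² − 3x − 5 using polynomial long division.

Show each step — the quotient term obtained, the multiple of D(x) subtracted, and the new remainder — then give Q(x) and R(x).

Q(x) = −4x⁴ − 3x³ − 2x² − 8x − 3; R(x) = −8x − 2

Step 1: lead(−8x⁷ − 10x⁶ + 5x⁵ + 11x⁴ + 7x³ + 31x² + 41x + 13) ÷ lead(D) = −8x⁷ ÷ 2x³ = −4x⁴. Subtract (−4x⁴)·D = −8x⁷ − 4x⁶ + 12x⁵ + 20x⁴. Remainder: −6x⁶ − 7x⁵ − 9x⁴ + 7x³ + 31x² + 41x + 13.
Step 2: lead(−6x⁶ − 7x⁵ − 9x⁴ + 7x³ + 31x² + 41x + 13) ÷ lead(D) = −6x⁶ ÷ 2x³ = −3x³. Subtract (−3x³)·D = −6x⁶ − 3x⁵ + 9x⁴ + 15x³. Remainder: −4x⁵ − 18x⁴ − 8x³ + 31x² + 41x + 13.
Step 3: lead(−4x⁵ − 18x⁴ − 8x³ + 31x² + 41x + 13) ÷ lead(D) = −4x⁵ ÷ 2x³ = −2x². Subtract (−2x²)·D = −4x⁵ − 2x⁴ + 6x³ + 10x². Remainder: −16x⁴ − 14x³ + 21x² + 41x + 13.
Step 4: lead(−16x⁴ − 14x³ + 21x² + 41x + 13) ÷ lead(D) = −16x⁴ ÷ 2x³ = −8x. Subtract (−8x)·D = −16x⁴ − 8x³ + 24x² + 40x. Remainder: −6x³ − 3x² + x + 13.
Step 5: lead(−6x³ − 3x² + x + 13) ÷ lead(D) = −6x³ ÷ 2x³ = −3. Subtract (−3)·D = −6x³ − 3x² + 9x + 15. Remainder: −8x − 2.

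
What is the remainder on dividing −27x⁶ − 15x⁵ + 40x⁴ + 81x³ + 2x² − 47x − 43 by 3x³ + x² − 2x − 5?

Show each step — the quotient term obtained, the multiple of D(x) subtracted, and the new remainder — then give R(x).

Step 1: lead(−27x⁶ − 15x⁵ + 40x⁴ + 81x³ + 2x² − 47x − 43) ÷ lead(D) = −27x⁶ ÷ 3x³ = −9x³. Subtract (−9x³)·D = −27x⁶ − 9x⁵ + 18x⁴ + 45x³. Remainder: −6x⁵ + 22x⁴ + 36x³ + 2x² − 47x − 43.
Step 2: lead(−6x⁵ + 22x⁴ + 36x³ + 2x² − 47x − 43) ÷ lead(D) = −6x⁵ ÷ 3x³ = −2x². Subtract (−2x²)·D = −6x⁵ − 2x⁴ + 4x³ + 10x². Remainder: 24x⁴ + 32x³ − 8x² − 47x − 43.
Step 3: lead(24x⁴ + 32x³ − 8x² − 47x − 43) ÷ lead(D) = 24x⁴ ÷ 3x³ = 8x. Subtract (8x)·D = 24x⁴ + 8x³ − 16x² − 40x. Remainder: 24x³ + 8x² − 7x − 43.
Step 4: lead(24x³ + 8x² − 7x − 43) ÷ lead(D) = 24x³ ÷ 3x³ = 8. Subtract (8)·D = 24x³ + 8x² − 16x − 40. Remainder: 9x − 3.

R(x) = 9x − 3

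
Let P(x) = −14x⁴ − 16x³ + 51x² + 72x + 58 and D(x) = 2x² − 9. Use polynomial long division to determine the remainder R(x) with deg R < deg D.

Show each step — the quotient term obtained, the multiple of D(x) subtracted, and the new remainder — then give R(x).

R(x) = 4

Step 1: lead(−14x⁴ − 16x³ + 51x² + 72x + 58) ÷ lead(D) = −14x⁴ ÷ 2x² = −7x². Subtract (−7x²)·D = −14x⁴ + 63x². Remainder: −16x³ − 12x² + 72x + 58.
Step 2: lead(−16x³ − 12x² + 72x + 58) ÷ lead(D) = −16x³ ÷ 2x² = −8x. Subtract (−8x)·D = −16x³ + 72x. Remainder: −12x² + 58.
Step 3: lead(−12x² + 58) ÷ lead(D) = −12x² ÷ 2x² = −6. Subtract (−6)·D = −12x² + 54. Remainder: 4.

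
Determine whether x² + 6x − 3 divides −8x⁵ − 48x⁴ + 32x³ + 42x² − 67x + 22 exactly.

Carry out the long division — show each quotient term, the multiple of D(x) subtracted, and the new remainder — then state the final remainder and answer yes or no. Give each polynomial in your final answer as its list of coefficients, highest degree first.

R = [-7, 4], so D(x) is not a factor of P(x). no

Step 1: lead(−8x⁵ − 48x⁴ + 32x³ + 42x² − 67x + 22) ÷ lead(D) = −8x⁵ ÷ x² = −8x³. Subtract (−8x³)·D = −8x⁵ − 48x⁴ + 24x³. Remainder: 8x³ + 42x² − 67x + 22.
Step 2: lead(8x³ + 42x² − 67x + 22) ÷ lead(D) = 8x³ ÷ x² = 8x. Subtract (8x)·D = 8x³ + 48x² − 24x. Remainder: −6x² − 43x + 22.
Step 3: lead(−6x² − 43x + 22) ÷ lead(D) = −6x² ÷ x² = −6. Subtract (−6)·D = −6x² − 36x + 18. Remainder: −7x + 4.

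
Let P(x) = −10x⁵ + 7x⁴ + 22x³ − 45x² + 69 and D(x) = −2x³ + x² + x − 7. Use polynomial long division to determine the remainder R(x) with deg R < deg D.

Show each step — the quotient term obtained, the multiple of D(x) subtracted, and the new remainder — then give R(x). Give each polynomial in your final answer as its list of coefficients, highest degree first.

R = [2, 6]

Step 1: lead(−10x⁵ + 7x⁴ + 22x³ − 45x² + 69) ÷ lead(D) = −10x⁵ ÷ −2x³ = 5x². Subtract (5x²)·D = −10x⁵ + 5x⁴ + 5x³ − 35x². Remainder: 2x⁴ + 17x³ − 10x² + 69.
Step 2: lead(2x⁴ + 17x³ − 10x² + 69) ÷ lead(D) = 2x⁴ ÷ −2x³ = −x. Subtract (−x)·D = 2x⁴ − x³ − x² + 7x. Remainder: 18x³ − 9x² − 7x + 69.
Step 3: lead(18x³ − 9x² − 7x + 69) ÷ lead(D) = 18x³ ÷ −2x³ = −9. Subtract (−9)·D = 18x³ − 9x² − 9x + 63. Remainder: 2x + 6.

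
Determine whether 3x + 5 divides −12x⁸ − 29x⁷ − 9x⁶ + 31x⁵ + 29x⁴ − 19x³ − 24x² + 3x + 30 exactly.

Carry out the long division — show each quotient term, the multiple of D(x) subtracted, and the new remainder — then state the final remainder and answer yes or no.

R(x) = 0, so D(x) is a factor of P(x). yes

Step 1: lead(−12x⁸ − 29x⁷ − 9x⁶ + 31x⁵ + 29x⁴ − 19x³ − 24x² + 3x + 30) ÷ lead(D) = −12x⁸ ÷ 3x = −4x⁷. Subtract (−4x⁷)·D = −12x⁸ − 20x⁷. Remainder: −9x⁷ − 9x⁶ + 31x⁵ + 29x⁴ − 19x³ − 24x² + 3x + 30.
Step 2: lead(−9x⁷ − 9x⁶ + 31x⁵ + 29x⁴ − 19x³ − 24x² + 3x + 30) ÷ lead(D) = −9x⁷ ÷ 3x = −3x⁶. Subtract (−3x⁶)·D = −9x⁷ − 15x⁶. Remainder: 6x⁶ + 31x⁵ + 29x⁴ − 19x³ − 24x² + 3x + 30.
Step 3: lead(6x⁶ + 31x⁵ + 29x⁴ − 19x³ − 24x² + 3x + 30) ÷ lead(D) = 6x⁶ ÷ 3x = 2x⁵. Subtract (2x⁵)·D = 6x⁶ + 10x⁵. Remainder: 21x⁵ + 29x⁴ − 19x³ − 24x² + 3x + 30.
Step 4: lead(21x⁵ + 29x⁴ − 19x³ − 24x² + 3x + 30) ÷ lead(D) = 21x⁵ ÷ 3x = 7x⁴. Subtract (7x⁴)·D = 21x⁵ + 35x⁴. Remainder: −6x⁴ − 19x³ − 24x² + 3x + 30.
Step 5: lead(−6x⁴ − 19x³ − 24x² + 3x + 30) ÷ lead(D) = −6x⁴ ÷ 3x = −2x³. Subtract (−2x³)·D = −6x⁴ − 10x³. Remainder: −9x³ − 24x² + 3x + 30.
Step 6: lead(−9x³ − 24x² + 3x + 30) ÷ lead(D) = −9x³ ÷ 3x = −3x². Subtract (−3x²)·D = −9x³ − 15x². Remainder: −9x² + 3x + 30.
Step 7: lead(−9x² + 3x + 30) ÷ lead(D) = −9x² ÷ 3x = −3x. Subtract (−3x)·D = −9x² − 15x. Remainder: 18x + 30.
Step 8: lead(18x + 30) ÷ lead(D) = 18x ÷ 3x = 6. Subtract (6)·D = 18x + 30. Remainder: 0.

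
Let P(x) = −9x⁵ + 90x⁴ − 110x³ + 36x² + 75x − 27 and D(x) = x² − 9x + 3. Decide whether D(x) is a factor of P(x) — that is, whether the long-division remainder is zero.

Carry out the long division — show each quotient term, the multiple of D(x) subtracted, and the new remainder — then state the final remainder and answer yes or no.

R(x) = 0, so D(x) is a factor of P(x). yes

Step 1: lead(−9x⁵ + 90x⁴ − 110x³ + 36x² + 75x − 27) ÷ lead(D) = −9x⁵ ÷ x² = −9x³. Subtract (−9x³)·D = −9x⁵ + 81x⁴ − 27x³. Remainder: 9x⁴ − 83x³ + 36x² + 75x − 27.
Step 2: lead(9x⁴ − 83x³ + 36x² + 75x − 27) ÷ lead(D) = 9x⁴ ÷ x² = 9x². Subtract (9x²)·D = 9x⁴ − 81x³ + 27x². Remainder: −2x³ + 9x² + 75x − 27.
Step 3: lead(−2x³ + 9x² + 75x − 27) ÷ lead(D) = −2x³ ÷ x² = −2x. Subtract (−2x)·D = −2x³ + 18x² − 6x. Remainder: −9x² + 81x − 27.
Step 4: lead(−9x² + 81x − 27) ÷ lead(D) = −9x² ÷ x² = −9. Subtract (−9)·D = −9x² + 81x − 27. Remainder: 0.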